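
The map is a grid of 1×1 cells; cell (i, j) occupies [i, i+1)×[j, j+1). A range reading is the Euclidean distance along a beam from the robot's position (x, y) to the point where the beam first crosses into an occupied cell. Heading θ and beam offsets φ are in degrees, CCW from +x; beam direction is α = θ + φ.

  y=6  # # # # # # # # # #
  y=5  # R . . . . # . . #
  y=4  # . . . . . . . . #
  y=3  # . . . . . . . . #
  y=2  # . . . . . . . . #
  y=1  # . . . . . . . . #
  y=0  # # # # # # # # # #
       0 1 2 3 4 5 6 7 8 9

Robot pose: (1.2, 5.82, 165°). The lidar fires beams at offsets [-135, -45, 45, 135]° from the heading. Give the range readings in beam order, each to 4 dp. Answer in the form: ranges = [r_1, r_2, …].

ranges = [0.3600, 0.2078, 0.2309, 5.5657]

beam 1: φ=-135°, α=30°
  d=(0.8660,0.5000)  start (1,5)  tX=0.9238 tY=0.3600  stride 1/|dx|=1.1547 1/|dy|=2.0000
    cross y-line → (1,6), t=0.3600 (wall)
  → r_1 = 0.3600
beam 2: φ=-45°, α=120°
  d=(-0.5000,0.8660)  start (1,5)  tX=0.4000 tY=0.2078  stride 1/|dx|=2.0000 1/|dy|=1.1547
    cross y-line → (1,6), t=0.2078 (wall)
  → r_2 = 0.2078
beam 3: φ=45°, α=210°
  d=(-0.8660,-0.5000)  start (1,5)  tX=0.2309 tY=1.6400  stride 1/|dx|=1.1547 1/|dy|=2.0000
    cross x-line → (0,5), t=0.2309 (wall)
  → r_3 = 0.2309
beam 4: φ=135°, α=300°
  d=(0.5000,-0.8660)  start (1,5)  tX=1.6000 tY=0.9469  stride 1/|dx|=2.0000 1/|dy|=1.1547
    cross y-line → (1,4), t=0.9469
    cross x-line → (2,4), t=1.6000
    cross y-line → (2,3), t=2.1016
    cross y-line → (2,2), t=3.2563
    cross x-line → (3,2), t=3.6000
    cross y-line → (3,1), t=4.4110
    cross y-line → (3,0), t=5.5657 (wall)
  → r_4 = 5.5657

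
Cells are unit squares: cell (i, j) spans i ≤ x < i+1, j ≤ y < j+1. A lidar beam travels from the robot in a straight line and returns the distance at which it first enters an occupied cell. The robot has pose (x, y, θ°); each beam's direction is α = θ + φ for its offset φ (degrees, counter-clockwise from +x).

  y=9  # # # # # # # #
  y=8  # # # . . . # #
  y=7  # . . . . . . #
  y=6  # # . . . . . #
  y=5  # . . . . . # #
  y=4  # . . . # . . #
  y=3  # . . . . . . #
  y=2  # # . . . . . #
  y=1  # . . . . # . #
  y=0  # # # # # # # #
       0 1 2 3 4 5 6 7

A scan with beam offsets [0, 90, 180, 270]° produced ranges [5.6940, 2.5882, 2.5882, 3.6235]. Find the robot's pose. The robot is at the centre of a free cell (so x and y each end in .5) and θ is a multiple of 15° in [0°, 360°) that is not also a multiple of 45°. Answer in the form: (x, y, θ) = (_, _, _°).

(x, y, θ) = (3.5, 3.5, 75°)

Enumerate (i+0.5, j+0.5, θ) over the 40 free cells and 16 admissible headings. For each, cast all 4 beams and compare to the given ranges.
  (3.5, 4.5, 150°): beam 1 = 2.8868 ≠ 5.6940 ✗
  (3.5, 7.5, 165°): beam 1 = 1.9319 ≠ 5.6940 ✗
  (5.5, 8.5, 195°): beam 1 = 4.6587 ≠ 5.6940 ✗
  (2.5, 3.5, 30°): beam 1 = 1.7321 ≠ 5.6940 ✗
  …
  (3.5, 3.5, 75°): r_1=5.6940, r_2=2.5882, r_3=2.5882, r_4=3.6235 — all match ✓
Unique over the lattice → pose = (3.5, 3.5, 75°).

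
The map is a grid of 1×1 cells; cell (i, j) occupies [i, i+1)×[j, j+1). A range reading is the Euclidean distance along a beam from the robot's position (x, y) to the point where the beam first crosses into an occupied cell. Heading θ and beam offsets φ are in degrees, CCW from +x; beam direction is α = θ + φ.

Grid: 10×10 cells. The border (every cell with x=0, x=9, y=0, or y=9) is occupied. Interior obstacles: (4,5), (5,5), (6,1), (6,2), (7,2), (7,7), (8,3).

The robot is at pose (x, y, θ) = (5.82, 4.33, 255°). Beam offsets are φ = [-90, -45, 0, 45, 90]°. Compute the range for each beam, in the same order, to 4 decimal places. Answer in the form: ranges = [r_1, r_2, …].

beam 1: φ=-90°, α=165°
  cosα=-0.9659 sinα=0.2588 | (5,4) | tMaxX 0.8489 tMaxY 2.5887 | tΔX 1.0353 tΔY 3.8637
    t=0.8489 [x] (4,4)
    t=1.8842 [x] (3,4)
    t=2.5887 [y] (3,5)
    t=2.9195 [x] (2,5)
    t=3.9548 [x] (1,5)
    t=4.9900 [x] (0,5) — stop
  → r_1 = 4.9900
beam 2: φ=-45°, α=210°
  cosα=-0.8660 sinα=-0.5000 | (5,4) | tMaxX 0.9469 tMaxY 0.6600 | tΔX 1.1547 tΔY 2.0000
    t=0.6600 [y] (5,3)
    t=0.9469 [x] (4,3)
    t=2.1016 [x] (3,3)
    t=2.6600 [y] (3,2)
    t=3.2563 [x] (2,2)
    t=4.4110 [x] (1,2)
    t=4.6600 [y] (1,1)
    t=5.5657 [x] (0,1) — stop
  → r_2 = 5.5657
beam 3: φ=0°, α=255°
  cosα=-0.2588 sinα=-0.9659 | (5,4) | tMaxX 3.1682 tMaxY 0.3416 | tΔX 3.8637 tΔY 1.0353
    t=0.3416 [y] (5,3)
    t=1.3769 [y] (5,2)
    t=2.4122 [y] (5,1)
    t=3.1682 [x] (4,1)
    t=3.4475 [y] (4,0) — stop
  → r_3 = 3.4475
beam 4: φ=45°, α=300°
  cosα=0.5000 sinα=-0.8660 | (5,4) | tMaxX 0.3600 tMaxY 0.3811 | tΔX 2.0000 tΔY 1.1547
    t=0.3600 [x] (6,4)
    t=0.3811 [y] (6,3)
    t=1.5358 [y] (6,2) — stop
  → r_4 = 1.5358
beam 5: φ=90°, α=345°
  cosα=0.9659 sinα=-0.2588 | (5,4) | tMaxX 0.1863 tMaxY 1.2750 | tΔX 1.0353 tΔY 3.8637
    t=0.1863 [x] (6,4)
    t=1.2216 [x] (7,4)
    t=1.2750 [y] (7,3)
    t=2.2569 [x] (8,3) — stop
  → r_5 = 2.2569

ranges = [4.9900, 5.5657, 3.4475, 1.5358, 2.2569]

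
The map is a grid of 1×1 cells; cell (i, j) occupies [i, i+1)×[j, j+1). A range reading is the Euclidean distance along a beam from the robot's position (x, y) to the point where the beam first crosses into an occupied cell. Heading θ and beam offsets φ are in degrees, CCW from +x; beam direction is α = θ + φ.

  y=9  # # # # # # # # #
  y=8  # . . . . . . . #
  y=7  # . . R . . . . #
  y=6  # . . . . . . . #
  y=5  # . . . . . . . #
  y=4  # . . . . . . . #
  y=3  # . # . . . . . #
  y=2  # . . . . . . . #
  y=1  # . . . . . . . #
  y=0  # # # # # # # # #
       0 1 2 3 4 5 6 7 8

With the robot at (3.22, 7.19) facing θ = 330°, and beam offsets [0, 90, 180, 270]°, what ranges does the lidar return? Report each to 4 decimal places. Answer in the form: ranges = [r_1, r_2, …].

ranges = [5.5195, 2.0900, 2.5634, 4.4400]

beam 1: φ=0°, α=330°
  d=(0.8660,-0.5000)  start (3,7)  tX=0.9007 tY=0.3800  stride 1/|dx|=1.1547 1/|dy|=2.0000
    cross y-line → (3,6), t=0.3800
    cross x-line → (4,6), t=0.9007
    cross x-line → (5,6), t=2.0554
    cross y-line → (5,5), t=2.3800
    cross x-line → (6,5), t=3.2101
    cross x-line → (7,5), t=4.3648
    cross y-line → (7,4), t=4.3800
    cross x-line → (8,4), t=5.5195 (wall)
  → r_1 = 5.5195
beam 2: φ=90°, α=60°
  d=(0.5000,0.8660)  start (3,7)  tX=1.5600 tY=0.9353  stride 1/|dx|=2.0000 1/|dy|=1.1547
    cross y-line → (3,8), t=0.9353
    cross x-line → (4,8), t=1.5600
    cross y-line → (4,9), t=2.0900 (wall)
  → r_2 = 2.0900
beam 3: φ=180°, α=150°
  d=(-0.8660,0.5000)  start (3,7)  tX=0.2540 tY=1.6200  stride 1/|dx|=1.1547 1/|dy|=2.0000
    cross x-line → (2,7), t=0.2540
    cross x-line → (1,7), t=1.4087
    cross y-line → (1,8), t=1.6200
    cross x-line → (0,8), t=2.5634 (wall)
  → r_3 = 2.5634
beam 4: φ=270°, α=240°
  d=(-0.5000,-0.8660)  start (3,7)  tX=0.4400 tY=0.2194  stride 1/|dx|=2.0000 1/|dy|=1.1547
    cross y-line → (3,6), t=0.2194
    cross x-line → (2,6), t=0.4400
    cross y-line → (2,5), t=1.3741
    cross x-line → (1,5), t=2.4400
    cross y-line → (1,4), t=2.5288
    cross y-line → (1,3), t=3.6835
    cross x-line → (0,3), t=4.4400 (wall)
  → r_4 = 4.4400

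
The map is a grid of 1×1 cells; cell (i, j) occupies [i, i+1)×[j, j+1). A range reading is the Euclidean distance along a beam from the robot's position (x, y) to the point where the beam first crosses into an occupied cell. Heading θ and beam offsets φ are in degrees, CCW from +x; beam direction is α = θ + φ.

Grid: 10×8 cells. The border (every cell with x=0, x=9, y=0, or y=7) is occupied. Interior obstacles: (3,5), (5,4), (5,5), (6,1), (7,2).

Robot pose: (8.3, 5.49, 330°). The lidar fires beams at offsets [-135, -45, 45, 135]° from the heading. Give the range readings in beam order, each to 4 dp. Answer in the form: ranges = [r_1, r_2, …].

ranges = [2.3811, 2.7046, 0.7247, 1.5633]

beam 1: φ=-135°, α=195°
  d=(-0.9659,-0.2588)  start (8,5)  tX=0.3106 tY=1.8932  stride 1/|dx|=1.0353 1/|dy|=3.8637
    cross x-line → (7,5), t=0.3106
    cross x-line → (6,5), t=1.3459
    cross y-line → (6,4), t=1.8932
    cross x-line → (5,4), t=2.3811 (wall)
  → r_1 = 2.3811
beam 2: φ=-45°, α=285°
  d=(0.2588,-0.9659)  start (8,5)  tX=2.7046 tY=0.5073  stride 1/|dx|=3.8637 1/|dy|=1.0353
    cross y-line → (8,4), t=0.5073
    cross y-line → (8,3), t=1.5426
    cross y-line → (8,2), t=2.5778
    cross x-line → (9,2), t=2.7046 (wall)
  → r_2 = 2.7046
beam 3: φ=45°, α=15°
  d=(0.9659,0.2588)  start (8,5)  tX=0.7247 tY=1.9705  stride 1/|dx|=1.0353 1/|dy|=3.8637
    cross x-line → (9,5), t=0.7247 (wall)
  → r_3 = 0.7247
beam 4: φ=135°, α=105°
  d=(-0.2588,0.9659)  start (8,5)  tX=1.1591 tY=0.5280  stride 1/|dx|=3.8637 1/|dy|=1.0353
    cross y-line → (8,6), t=0.5280
    cross x-line → (7,6), t=1.1591
    cross y-line → (7,7), t=1.5633 (wall)
  → r_4 = 1.5633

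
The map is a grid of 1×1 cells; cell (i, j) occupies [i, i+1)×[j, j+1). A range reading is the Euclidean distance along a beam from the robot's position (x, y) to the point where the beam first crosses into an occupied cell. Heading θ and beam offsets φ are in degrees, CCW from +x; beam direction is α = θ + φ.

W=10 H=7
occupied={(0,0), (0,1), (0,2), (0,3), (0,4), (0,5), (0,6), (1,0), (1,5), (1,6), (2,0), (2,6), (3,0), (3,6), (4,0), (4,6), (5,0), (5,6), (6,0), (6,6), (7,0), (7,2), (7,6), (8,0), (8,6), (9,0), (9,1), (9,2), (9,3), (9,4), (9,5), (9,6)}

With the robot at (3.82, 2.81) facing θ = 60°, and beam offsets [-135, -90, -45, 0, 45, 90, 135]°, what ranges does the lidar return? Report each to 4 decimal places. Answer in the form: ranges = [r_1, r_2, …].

ranges = [1.8738, 3.6200, 5.3627, 3.6835, 3.3025, 3.2563, 2.9195]

beam 1: φ=-135°, α=285°
  cosα=0.2588 sinα=-0.9659 | (3,2) | tMaxX 0.6955 tMaxY 0.8386 | tΔX 3.8637 tΔY 1.0353
    t=0.6955 [x] (4,2)
    t=0.8386 [y] (4,1)
    t=1.8738 [y] (4,0) — stop
  → r_1 = 1.8738
beam 2: φ=-90°, α=330°
  cosα=0.8660 sinα=-0.5000 | (3,2) | tMaxX 0.2078 tMaxY 1.6200 | tΔX 1.1547 tΔY 2.0000
    t=0.2078 [x] (4,2)
    t=1.3625 [x] (5,2)
    t=1.6200 [y] (5,1)
    t=2.5172 [x] (6,1)
    t=3.6200 [y] (6,0) — stop
  → r_2 = 3.6200
beam 3: φ=-45°, α=15°
  cosα=0.9659 sinα=0.2588 | (3,2) | tMaxX 0.1863 tMaxY 0.7341 | tΔX 1.0353 tΔY 3.8637
    t=0.1863 [x] (4,2)
    t=0.7341 [y] (4,3)
    t=1.2216 [x] (5,3)
    t=2.2569 [x] (6,3)
    t=3.2922 [x] (7,3)
    t=4.3275 [x] (8,3)
    t=4.5978 [y] (8,4)
    t=5.3627 [x] (9,4) — stop
  → r_3 = 5.3627
beam 4: φ=0°, α=60°
  cosα=0.5000 sinα=0.8660 | (3,2) | tMaxX 0.3600 tMaxY 0.2194 | tΔX 2.0000 tΔY 1.1547
    t=0.2194 [y] (3,3)
    t=0.3600 [x] (4,3)
    t=1.3741 [y] (4,4)
    t=2.3600 [x] (5,4)
    t=2.5288 [y] (5,5)
    t=3.6835 [y] (5,6) — stop
  → r_4 = 3.6835
beam 5: φ=45°, α=105°
  cosα=-0.2588 sinα=0.9659 | (3,2) | tMaxX 3.1682 tMaxY 0.1967 | tΔX 3.8637 tΔY 1.0353
    t=0.1967 [y] (3,3)
    t=1.2320 [y] (3,4)
    t=2.2673 [y] (3,5)
    t=3.1682 [x] (2,5)
    t=3.3025 [y] (2,6) — stop
  → r_5 = 3.3025
beam 6: φ=90°, α=150°
  cosα=-0.8660 sinα=0.5000 | (3,2) | tMaxX 0.9469 tMaxY 0.3800 | tΔX 1.1547 tΔY 2.0000
    t=0.3800 [y] (3,3)
    t=0.9469 [x] (2,3)
    t=2.1016 [x] (1,3)
    t=2.3800 [y] (1,4)
    t=3.2563 [x] (0,4) — stop
  → r_6 = 3.2563
beam 7: φ=135°, α=195°
  cosα=-0.9659 sinα=-0.2588 | (3,2) | tMaxX 0.8489 tMaxY 3.1296 | tΔX 1.0353 tΔY 3.8637
    t=0.8489 [x] (2,2)
    t=1.8842 [x] (1,2)
    t=2.9195 [x] (0,2) — stop
  → r_7 = 2.9195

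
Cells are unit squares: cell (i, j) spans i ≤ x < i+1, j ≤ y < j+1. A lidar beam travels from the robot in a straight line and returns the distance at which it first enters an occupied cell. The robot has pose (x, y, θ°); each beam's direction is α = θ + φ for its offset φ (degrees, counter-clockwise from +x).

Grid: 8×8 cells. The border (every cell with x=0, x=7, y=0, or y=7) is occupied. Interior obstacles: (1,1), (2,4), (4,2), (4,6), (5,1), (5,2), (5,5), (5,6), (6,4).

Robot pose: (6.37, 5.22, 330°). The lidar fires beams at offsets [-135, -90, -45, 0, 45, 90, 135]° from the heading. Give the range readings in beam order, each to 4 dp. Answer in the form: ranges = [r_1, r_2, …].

beam 1: φ=-135°, α=195°
  cosα=-0.9659 sinα=-0.2588 | (6,5) | tMaxX 0.3831 tMaxY 0.8500 | tΔX 1.0353 tΔY 3.8637
    t=0.3831 [x] (5,5) — stop
  → r_1 = 0.3831
beam 2: φ=-90°, α=240°
  cosα=-0.5000 sinα=-0.8660 | (6,5) | tMaxX 0.7400 tMaxY 0.2540 | tΔX 2.0000 tΔY 1.1547
    t=0.2540 [y] (6,4) — stop
  → r_2 = 0.2540
beam 3: φ=-45°, α=285°
  cosα=0.2588 sinα=-0.9659 | (6,5) | tMaxX 2.4341 tMaxY 0.2278 | tΔX 3.8637 tΔY 1.0353
    t=0.2278 [y] (6,4) — stop
  → r_3 = 0.2278
beam 4: φ=0°, α=330°
  cosα=0.8660 sinα=-0.5000 | (6,5) | tMaxX 0.7275 tMaxY 0.4400 | tΔX 1.1547 tΔY 2.0000
    t=0.4400 [y] (6,4) — stop
  → r_4 = 0.4400
beam 5: φ=45°, α=15°
  cosα=0.9659 sinα=0.2588 | (6,5) | tMaxX 0.6522 tMaxY 3.0137 | tΔX 1.0353 tΔY 3.8637
    t=0.6522 [x] (7,5) — stop
  → r_5 = 0.6522
beam 6: φ=90°, α=60°
  cosα=0.5000 sinα=0.8660 | (6,5) | tMaxX 1.2600 tMaxY 0.9007 | tΔX 2.0000 tΔY 1.1547
    t=0.9007 [y] (6,6)
    t=1.2600 [x] (7,6) — stop
  → r_6 = 1.2600
beam 7: φ=135°, α=105°
  cosα=-0.2588 sinα=0.9659 | (6,5) | tMaxX 1.4296 tMaxY 0.8075 | tΔX 3.8637 tΔY 1.0353
    t=0.8075 [y] (6,6)
    t=1.4296 [x] (5,6) — stop
  → r_7 = 1.4296

ranges = [0.3831, 0.2540, 0.2278, 0.4400, 0.6522, 1.2600, 1.4296]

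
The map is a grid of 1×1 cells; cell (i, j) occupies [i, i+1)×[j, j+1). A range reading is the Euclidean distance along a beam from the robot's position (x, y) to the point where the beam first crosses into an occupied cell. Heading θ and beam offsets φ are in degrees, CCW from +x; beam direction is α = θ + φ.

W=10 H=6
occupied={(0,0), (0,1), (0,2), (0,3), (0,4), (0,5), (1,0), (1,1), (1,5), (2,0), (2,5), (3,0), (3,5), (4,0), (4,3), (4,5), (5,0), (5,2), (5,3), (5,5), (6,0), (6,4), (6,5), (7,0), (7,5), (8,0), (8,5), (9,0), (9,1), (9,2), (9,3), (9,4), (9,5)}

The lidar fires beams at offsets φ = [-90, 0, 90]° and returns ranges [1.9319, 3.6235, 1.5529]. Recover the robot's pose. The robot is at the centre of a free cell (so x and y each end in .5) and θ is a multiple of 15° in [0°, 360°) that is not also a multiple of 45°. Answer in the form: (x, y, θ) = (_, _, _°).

(x, y, θ) = (3.5, 1.5, 105°)

Candidates: 27 free-cell centres × 16 headings = 432 poses. Raycast each; keep the one whose scan matches to 4 dp.
  (5.5, 4.5, 300°): beam 1 = 1.0000 ≠ 1.9319 ✗
  (5.5, 4.5, 60°): beam 1 = 0.5774 ≠ 1.9319 ✗
  (3.5, 1.5, 15°): beam 1 = 0.5176 ≠ 1.9319 ✗
  (4.5, 4.5, 15°): beam 1 = 0.5176 ≠ 1.9319 ✗
  (6.5, 1.5, 285°): beam 2 = 0.5176 ≠ 3.6235 ✗
  …
  (3.5, 1.5, 105°): r_1=1.9319, r_2=3.6235, r_3=1.5529 — all match ✓
No second candidate reproduces the full scan.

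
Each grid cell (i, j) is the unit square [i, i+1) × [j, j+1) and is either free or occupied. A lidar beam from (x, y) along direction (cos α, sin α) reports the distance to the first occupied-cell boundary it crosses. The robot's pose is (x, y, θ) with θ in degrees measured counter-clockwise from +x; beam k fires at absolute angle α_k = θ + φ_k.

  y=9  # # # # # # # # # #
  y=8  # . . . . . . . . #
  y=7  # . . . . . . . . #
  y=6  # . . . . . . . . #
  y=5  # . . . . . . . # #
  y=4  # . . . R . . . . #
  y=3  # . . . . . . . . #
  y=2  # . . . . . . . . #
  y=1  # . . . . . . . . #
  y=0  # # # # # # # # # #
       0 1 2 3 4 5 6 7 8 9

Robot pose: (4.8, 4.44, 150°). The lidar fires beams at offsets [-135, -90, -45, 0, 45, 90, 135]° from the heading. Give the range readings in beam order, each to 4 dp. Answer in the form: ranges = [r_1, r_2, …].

beam 1: φ=-135°, α=15°
  cosα=0.9659 sinα=0.2588 | (4,4) | tMaxX 0.2071 tMaxY 2.1637 | tΔX 1.0353 tΔY 3.8637
    t=0.2071 [x] (5,4)
    t=1.2423 [x] (6,4)
    t=2.1637 [y] (6,5)
    t=2.2776 [x] (7,5)
    t=3.3129 [x] (8,5) — stop
  → r_1 = 3.3129
beam 2: φ=-90°, α=60°
  cosα=0.5000 sinα=0.8660 | (4,4) | tMaxX 0.4000 tMaxY 0.6466 | tΔX 2.0000 tΔY 1.1547
    t=0.4000 [x] (5,4)
    t=0.6466 [y] (5,5)
    t=1.8013 [y] (5,6)
    t=2.4000 [x] (6,6)
    t=2.9560 [y] (6,7)
    t=4.1107 [y] (6,8)
    t=4.4000 [x] (7,8)
    t=5.2654 [y] (7,9) — stop
  → r_2 = 5.2654
beam 3: φ=-45°, α=105°
  cosα=-0.2588 sinα=0.9659 | (4,4) | tMaxX 3.0910 tMaxY 0.5798 | tΔX 3.8637 tΔY 1.0353
    t=0.5798 [y] (4,5)
    t=1.6150 [y] (4,6)
    t=2.6503 [y] (4,7)
    t=3.0910 [x] (3,7)
    t=3.6856 [y] (3,8)
    t=4.7209 [y] (3,9) — stop
  → r_3 = 4.7209
beam 4: φ=0°, α=150°
  cosα=-0.8660 sinα=0.5000 | (4,4) | tMaxX 0.9238 tMaxY 1.1200 | tΔX 1.1547 tΔY 2.0000
    t=0.9238 [x] (3,4)
    t=1.1200 [y] (3,5)
    t=2.0785 [x] (2,5)
    t=3.1200 [y] (2,6)
    t=3.2332 [x] (1,6)
    t=4.3879 [x] (0,6) — stop
  → r_4 = 4.3879
beam 5: φ=45°, α=195°
  cosα=-0.9659 sinα=-0.2588 | (4,4) | tMaxX 0.8282 tMaxY 1.7000 | tΔX 1.0353 tΔY 3.8637
    t=0.8282 [x] (3,4)
    t=1.7000 [y] (3,3)
    t=1.8635 [x] (2,3)
    t=2.8988 [x] (1,3)
    t=3.9340 [x] (0,3) — stop
  → r_5 = 3.9340
beam 6: φ=90°, α=240°
  cosα=-0.5000 sinα=-0.8660 | (4,4) | tMaxX 1.6000 tMaxY 0.5081 | tΔX 2.0000 tΔY 1.1547
    t=0.5081 [y] (4,3)
    t=1.6000 [x] (3,3)
    t=1.6628 [y] (3,2)
    t=2.8175 [y] (3,1)
    t=3.6000 [x] (2,1)
    t=3.9722 [y] (2,0) — stop
  → r_6 = 3.9722
beam 7: φ=135°, α=285°
  cosα=0.2588 sinα=-0.9659 | (4,4) | tMaxX 0.7727 tMaxY 0.4555 | tΔX 3.8637 tΔY 1.0353
    t=0.4555 [y] (4,3)
    t=0.7727 [x] (5,3)
    t=1.4908 [y] (5,2)
    t=2.5261 [y] (5,1)
    t=3.5614 [y] (5,0) — stop
  → r_7 = 3.5614

ranges = [3.3129, 5.2654, 4.7209, 4.3879, 3.9340, 3.9722, 3.5614]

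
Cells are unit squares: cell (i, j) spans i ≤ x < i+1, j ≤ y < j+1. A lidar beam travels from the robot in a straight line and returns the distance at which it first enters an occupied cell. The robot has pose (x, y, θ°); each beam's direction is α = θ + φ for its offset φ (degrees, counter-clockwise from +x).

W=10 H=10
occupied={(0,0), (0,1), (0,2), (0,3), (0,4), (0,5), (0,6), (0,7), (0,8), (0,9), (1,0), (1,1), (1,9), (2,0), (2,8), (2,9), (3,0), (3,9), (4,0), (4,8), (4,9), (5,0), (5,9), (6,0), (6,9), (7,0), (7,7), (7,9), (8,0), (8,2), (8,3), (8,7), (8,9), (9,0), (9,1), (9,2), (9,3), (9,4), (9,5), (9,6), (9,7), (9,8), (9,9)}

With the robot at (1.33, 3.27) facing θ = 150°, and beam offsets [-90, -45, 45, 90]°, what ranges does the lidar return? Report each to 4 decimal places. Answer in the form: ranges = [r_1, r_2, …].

beam 1: φ=-90°, α=60°
  d=(0.5000,0.8660)  start (1,3)  tX=1.3400 tY=0.8429  stride 1/|dx|=2.0000 1/|dy|=1.1547
    cross y-line → (1,4), t=0.8429
    cross x-line → (2,4), t=1.3400
    cross y-line → (2,5), t=1.9976
    cross y-line → (2,6), t=3.1523
    cross x-line → (3,6), t=3.3400
    cross y-line → (3,7), t=4.3070
    cross x-line → (4,7), t=5.3400
    cross y-line → (4,8), t=5.4617 (wall)
  → r_1 = 5.4617
beam 2: φ=-45°, α=105°
  d=(-0.2588,0.9659)  start (1,3)  tX=1.2750 tY=0.7558  stride 1/|dx|=3.8637 1/|dy|=1.0353
    cross y-line → (1,4), t=0.7558
    cross x-line → (0,4), t=1.2750 (wall)
  → r_2 = 1.2750
beam 3: φ=45°, α=195°
  d=(-0.9659,-0.2588)  start (1,3)  tX=0.3416 tY=1.0432  stride 1/|dx|=1.0353 1/|dy|=3.8637
    cross x-line → (0,3), t=0.3416 (wall)
  → r_3 = 0.3416
beam 4: φ=90°, α=240°
  d=(-0.5000,-0.8660)  start (1,3)  tX=0.6600 tY=0.3118  stride 1/|dx|=2.0000 1/|dy|=1.1547
    cross y-line → (1,2), t=0.3118
    cross x-line → (0,2), t=0.6600 (wall)
  → r_4 = 0.6600

ranges = [5.4617, 1.2750, 0.3416, 0.6600]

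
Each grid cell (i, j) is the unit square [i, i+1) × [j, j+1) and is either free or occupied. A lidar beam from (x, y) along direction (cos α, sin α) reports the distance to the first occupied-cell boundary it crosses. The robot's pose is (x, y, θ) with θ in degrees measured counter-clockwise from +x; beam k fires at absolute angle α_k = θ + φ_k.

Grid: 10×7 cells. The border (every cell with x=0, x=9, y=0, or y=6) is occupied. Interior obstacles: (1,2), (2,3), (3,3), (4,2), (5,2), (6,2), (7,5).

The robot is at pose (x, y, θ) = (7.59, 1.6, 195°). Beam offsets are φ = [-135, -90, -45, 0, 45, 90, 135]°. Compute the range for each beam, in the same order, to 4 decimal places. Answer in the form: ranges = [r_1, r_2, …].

ranges = [2.8200, 4.5552, 0.8000, 2.3182, 0.6928, 0.6212, 1.2000]

beam 1: φ=-135°, α=60°
  d=(0.5000,0.8660)  start (7,1)  tX=0.8200 tY=0.4619  stride 1/|dx|=2.0000 1/|dy|=1.1547
    cross y-line → (7,2), t=0.4619
    cross x-line → (8,2), t=0.8200
    cross y-line → (8,3), t=1.6166
    cross y-line → (8,4), t=2.7713
    cross x-line → (9,4), t=2.8200 (wall)
  → r_1 = 2.8200
beam 2: φ=-90°, α=105°
  d=(-0.2588,0.9659)  start (7,1)  tX=2.2796 tY=0.4141  stride 1/|dx|=3.8637 1/|dy|=1.0353
    cross y-line → (7,2), t=0.4141
    cross y-line → (7,3), t=1.4494
    cross x-line → (6,3), t=2.2796
    cross y-line → (6,4), t=2.4847
    cross y-line → (6,5), t=3.5199
    cross y-line → (6,6), t=4.5552 (wall)
  → r_2 = 4.5552
beam 3: φ=-45°, α=150°
  d=(-0.8660,0.5000)  start (7,1)  tX=0.6813 tY=0.8000  stride 1/|dx|=1.1547 1/|dy|=2.0000
    cross x-line → (6,1), t=0.6813
    cross y-line → (6,2), t=0.8000 (wall)
  → r_3 = 0.8000
beam 4: φ=0°, α=195°
  d=(-0.9659,-0.2588)  start (7,1)  tX=0.6108 tY=2.3182  stride 1/|dx|=1.0353 1/|dy|=3.8637
    cross x-line → (6,1), t=0.6108
    cross x-line → (5,1), t=1.6461
    cross y-line → (5,0), t=2.3182 (wall)
  → r_4 = 2.3182
beam 5: φ=45°, α=240°
  d=(-0.5000,-0.8660)  start (7,1)  tX=1.1800 tY=0.6928  stride 1/|dx|=2.0000 1/|dy|=1.1547
    cross y-line → (7,0), t=0.6928 (wall)
  → r_5 = 0.6928
beam 6: φ=90°, α=285°
  d=(0.2588,-0.9659)  start (7,1)  tX=1.5841 tY=0.6212  stride 1/|dx|=3.8637 1/|dy|=1.0353
    cross y-line → (7,0), t=0.6212 (wall)
  → r_6 = 0.6212
beam 7: φ=135°, α=330°
  d=(0.8660,-0.5000)  start (7,1)  tX=0.4734 tY=1.2000  stride 1/|dx|=1.1547 1/|dy|=2.0000
    cross x-line → (8,1), t=0.4734
    cross y-line → (8,0), t=1.2000 (wall)
  → r_7 = 1.2000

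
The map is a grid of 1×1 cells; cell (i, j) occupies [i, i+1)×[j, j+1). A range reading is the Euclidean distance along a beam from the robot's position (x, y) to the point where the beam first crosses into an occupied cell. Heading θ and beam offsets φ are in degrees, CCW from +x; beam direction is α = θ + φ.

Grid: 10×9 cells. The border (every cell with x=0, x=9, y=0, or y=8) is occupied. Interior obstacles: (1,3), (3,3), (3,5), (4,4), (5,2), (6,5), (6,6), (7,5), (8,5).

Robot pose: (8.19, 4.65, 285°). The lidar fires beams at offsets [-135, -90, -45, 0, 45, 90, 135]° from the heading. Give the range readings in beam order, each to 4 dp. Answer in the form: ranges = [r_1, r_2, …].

beam 1: φ=-135°, α=150°
  cosα=-0.8660 sinα=0.5000 | (8,4) | tMaxX 0.2194 tMaxY 0.7000 | tΔX 1.1547 tΔY 2.0000
    t=0.2194 [x] (7,4)
    t=0.7000 [y] (7,5) — stop
  → r_1 = 0.7000
beam 2: φ=-90°, α=195°
  cosα=-0.9659 sinα=-0.2588 | (8,4) | tMaxX 0.1967 tMaxY 2.5114 | tΔX 1.0353 tΔY 3.8637
    t=0.1967 [x] (7,4)
    t=1.2320 [x] (6,4)
    t=2.2673 [x] (5,4)
    t=2.5114 [y] (5,3)
    t=3.3025 [x] (4,3)
    t=4.3378 [x] (3,3) — stop
  → r_2 = 4.3378
beam 3: φ=-45°, α=240°
  cosα=-0.5000 sinα=-0.8660 | (8,4) | tMaxX 0.3800 tMaxY 0.7506 | tΔX 2.0000 tΔY 1.1547
    t=0.3800 [x] (7,4)
    t=0.7506 [y] (7,3)
    t=1.9053 [y] (7,2)
    t=2.3800 [x] (6,2)
    t=3.0600 [y] (6,1)
    t=4.2147 [y] (6,0) — stop
  → r_3 = 4.2147
beam 4: φ=0°, α=285°
  cosα=0.2588 sinα=-0.9659 | (8,4) | tMaxX 3.1296 tMaxY 0.6729 | tΔX 3.8637 tΔY 1.0353
    t=0.6729 [y] (8,3)
    t=1.7082 [y] (8,2)
    t=2.7435 [y] (8,1)
    t=3.1296 [x] (9,1) — stop
  → r_4 = 3.1296
beam 5: φ=45°, α=330°
  cosα=0.8660 sinα=-0.5000 | (8,4) | tMaxX 0.9353 tMaxY 1.3000 | tΔX 1.1547 tΔY 2.0000
    t=0.9353 [x] (9,4) — stop
  → r_5 = 0.9353
beam 6: φ=90°, α=15°
  cosα=0.9659 sinα=0.2588 | (8,4) | tMaxX 0.8386 tMaxY 1.3523 | tΔX 1.0353 tΔY 3.8637
    t=0.8386 [x] (9,4) — stop
  → r_6 = 0.8386
beam 7: φ=135°, α=60°
  cosα=0.5000 sinα=0.8660 | (8,4) | tMaxX 1.6200 tMaxY 0.4041 | tΔX 2.0000 tΔY 1.1547
    t=0.4041 [y] (8,5) — stop
  → r_7 = 0.4041

ranges = [0.7000, 4.3378, 4.2147, 3.1296, 0.9353, 0.8386, 0.4041]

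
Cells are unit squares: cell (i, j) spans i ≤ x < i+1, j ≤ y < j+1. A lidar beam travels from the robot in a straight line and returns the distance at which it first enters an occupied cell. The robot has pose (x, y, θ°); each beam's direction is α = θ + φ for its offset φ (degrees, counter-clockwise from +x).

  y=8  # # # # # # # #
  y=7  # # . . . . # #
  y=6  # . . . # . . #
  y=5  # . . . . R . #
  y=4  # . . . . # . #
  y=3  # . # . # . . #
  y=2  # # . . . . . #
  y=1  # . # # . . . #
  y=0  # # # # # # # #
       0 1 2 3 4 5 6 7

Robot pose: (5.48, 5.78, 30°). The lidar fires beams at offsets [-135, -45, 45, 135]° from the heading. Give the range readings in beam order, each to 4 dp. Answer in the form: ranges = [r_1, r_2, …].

beam 1: φ=-135°, α=255°
  d=(-0.2588,-0.9659)  start (5,5)  tX=1.8546 tY=0.8075  stride 1/|dx|=3.8637 1/|dy|=1.0353
    cross y-line → (5,4), t=0.8075 (wall)
  → r_1 = 0.8075
beam 2: φ=-45°, α=345°
  d=(0.9659,-0.2588)  start (5,5)  tX=0.5383 tY=3.0137  stride 1/|dx|=1.0353 1/|dy|=3.8637
    cross x-line → (6,5), t=0.5383
    cross x-line → (7,5), t=1.5736 (wall)
  → r_2 = 1.5736
beam 3: φ=45°, α=75°
  d=(0.2588,0.9659)  start (5,5)  tX=2.0091 tY=0.2278  stride 1/|dx|=3.8637 1/|dy|=1.0353
    cross y-line → (5,6), t=0.2278
    cross y-line → (5,7), t=1.2630
    cross x-line → (6,7), t=2.0091 (wall)
  → r_3 = 2.0091
beam 4: φ=135°, α=165°
  d=(-0.9659,0.2588)  start (5,5)  tX=0.4969 tY=0.8500  stride 1/|dx|=1.0353 1/|dy|=3.8637
    cross x-line → (4,5), t=0.4969
    cross y-line → (4,6), t=0.8500 (wall)
  → r_4 = 0.8500

ranges = [0.8075, 1.5736, 2.0091, 0.8500]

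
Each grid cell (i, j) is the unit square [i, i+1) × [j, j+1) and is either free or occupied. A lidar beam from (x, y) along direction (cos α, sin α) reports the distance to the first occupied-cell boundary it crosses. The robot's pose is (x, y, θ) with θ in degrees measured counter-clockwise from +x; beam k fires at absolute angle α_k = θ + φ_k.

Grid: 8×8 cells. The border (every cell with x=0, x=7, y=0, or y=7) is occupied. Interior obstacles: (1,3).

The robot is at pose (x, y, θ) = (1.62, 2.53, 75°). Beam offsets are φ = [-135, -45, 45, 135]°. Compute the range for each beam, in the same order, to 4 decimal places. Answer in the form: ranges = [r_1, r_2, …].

beam 1: φ=-135°, α=300°
  d=(0.5000,-0.8660)  start (1,2)  tX=0.7600 tY=0.6120  stride 1/|dx|=2.0000 1/|dy|=1.1547
    cross y-line → (1,1), t=0.6120
    cross x-line → (2,1), t=0.7600
    cross y-line → (2,0), t=1.7667 (wall)
  → r_1 = 1.7667
beam 2: φ=-45°, α=30°
  d=(0.8660,0.5000)  start (1,2)  tX=0.4388 tY=0.9400  stride 1/|dx|=1.1547 1/|dy|=2.0000
    cross x-line → (2,2), t=0.4388
    cross y-line → (2,3), t=0.9400
    cross x-line → (3,3), t=1.5935
    cross x-line → (4,3), t=2.7482
    cross y-line → (4,4), t=2.9400
    cross x-line → (5,4), t=3.9029
    cross y-line → (5,5), t=4.9400
    cross x-line → (6,5), t=5.0576
    cross x-line → (7,5), t=6.2123 (wall)
  → r_2 = 6.2123
beam 3: φ=45°, α=120°
  d=(-0.5000,0.8660)  start (1,2)  tX=1.2400 tY=0.5427  stride 1/|dx|=2.0000 1/|dy|=1.1547
    cross y-line → (1,3), t=0.5427 (wall)
  → r_3 = 0.5427
beam 4: φ=135°, α=210°
  d=(-0.8660,-0.5000)  start (1,2)  tX=0.7159 tY=1.0600  stride 1/|dx|=1.1547 1/|dy|=2.0000
    cross x-line → (0,2), t=0.7159 (wall)
  → r_4 = 0.7159

ranges = [1.7667, 6.2123, 0.5427, 0.7159]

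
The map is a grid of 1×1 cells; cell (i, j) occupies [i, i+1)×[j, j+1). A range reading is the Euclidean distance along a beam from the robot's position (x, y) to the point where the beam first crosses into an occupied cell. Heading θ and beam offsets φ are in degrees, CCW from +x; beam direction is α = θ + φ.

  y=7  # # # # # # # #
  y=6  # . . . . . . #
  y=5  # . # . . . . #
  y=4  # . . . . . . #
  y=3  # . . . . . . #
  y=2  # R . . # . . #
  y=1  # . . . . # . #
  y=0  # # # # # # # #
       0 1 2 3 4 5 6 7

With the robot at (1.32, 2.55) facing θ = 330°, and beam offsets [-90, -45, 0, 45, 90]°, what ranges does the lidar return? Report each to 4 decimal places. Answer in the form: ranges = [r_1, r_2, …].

ranges = [0.6400, 1.6047, 3.1000, 5.8804, 2.8290]

beam 1: φ=-90°, α=240°
  d=(-0.5000,-0.8660)  start (1,2)  tX=0.6400 tY=0.6351  stride 1/|dx|=2.0000 1/|dy|=1.1547
    cross y-line → (1,1), t=0.6351
    cross x-line → (0,1), t=0.6400 (wall)
  → r_1 = 0.6400
beam 2: φ=-45°, α=285°
  d=(0.2588,-0.9659)  start (1,2)  tX=2.6273 tY=0.5694  stride 1/|dx|=3.8637 1/|dy|=1.0353
    cross y-line → (1,1), t=0.5694
    cross y-line → (1,0), t=1.6047 (wall)
  → r_2 = 1.6047
beam 3: φ=0°, α=330°
  d=(0.8660,-0.5000)  start (1,2)  tX=0.7852 tY=1.1000  stride 1/|dx|=1.1547 1/|dy|=2.0000
    cross x-line → (2,2), t=0.7852
    cross y-line → (2,1), t=1.1000
    cross x-line → (3,1), t=1.9399
    cross x-line → (4,1), t=3.0946
    cross y-line → (4,0), t=3.1000 (wall)
  → r_3 = 3.1000
beam 4: φ=45°, α=15°
  d=(0.9659,0.2588)  start (1,2)  tX=0.7040 tY=1.7387  stride 1/|dx|=1.0353 1/|dy|=3.8637
    cross x-line → (2,2), t=0.7040
    cross y-line → (2,3), t=1.7387
    cross x-line → (3,3), t=1.7393
    cross x-line → (4,3), t=2.7745
    cross x-line → (5,3), t=3.8098
    cross x-line → (6,3), t=4.8451
    cross y-line → (6,4), t=5.6024
    cross x-line → (7,4), t=5.8804 (wall)
  → r_4 = 5.8804
beam 5: φ=90°, α=60°
  d=(0.5000,0.8660)  start (1,2)  tX=1.3600 tY=0.5196  stride 1/|dx|=2.0000 1/|dy|=1.1547
    cross y-line → (1,3), t=0.5196
    cross x-line → (2,3), t=1.3600
    cross y-line → (2,4), t=1.6743
    cross y-line → (2,5), t=2.8290 (wall)
  → r_5 = 2.8290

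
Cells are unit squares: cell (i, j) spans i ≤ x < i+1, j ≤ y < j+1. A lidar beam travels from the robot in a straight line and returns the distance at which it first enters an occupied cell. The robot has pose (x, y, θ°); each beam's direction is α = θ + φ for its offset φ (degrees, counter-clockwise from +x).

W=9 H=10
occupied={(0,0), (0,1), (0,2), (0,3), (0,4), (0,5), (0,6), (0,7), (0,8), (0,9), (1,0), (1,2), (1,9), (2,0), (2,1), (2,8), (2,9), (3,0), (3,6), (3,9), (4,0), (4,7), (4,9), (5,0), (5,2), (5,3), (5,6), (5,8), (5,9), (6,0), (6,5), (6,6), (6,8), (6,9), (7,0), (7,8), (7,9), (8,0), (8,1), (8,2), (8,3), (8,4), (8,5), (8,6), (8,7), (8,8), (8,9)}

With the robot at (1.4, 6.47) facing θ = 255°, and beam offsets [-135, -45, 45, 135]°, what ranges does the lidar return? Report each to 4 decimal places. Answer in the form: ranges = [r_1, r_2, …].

beam 1: φ=-135°, α=120°
  dir = (cos 120°, sin 120°) = (-0.5000, 0.8660); from cell (1,6)
  next x-line at t=0.8000, next y-line at t=0.6120; Δt_x=2.0000, Δt_y=1.1547
    y: enter (1,7) at t=0.6120
    x: enter (0,7) at t=0.8000 ← occupied
  → r_1 = 0.8000
beam 2: φ=-45°, α=210°
  dir = (cos 210°, sin 210°) = (-0.8660, -0.5000); from cell (1,6)
  next x-line at t=0.4619, next y-line at t=0.9400; Δt_x=1.1547, Δt_y=2.0000
    x: enter (0,6) at t=0.4619 ← occupied
  → r_2 = 0.4619
beam 3: φ=45°, α=300°
  dir = (cos 300°, sin 300°) = (0.5000, -0.8660); from cell (1,6)
  next x-line at t=1.2000, next y-line at t=0.5427; Δt_x=2.0000, Δt_y=1.1547
    y: enter (1,5) at t=0.5427
    x: enter (2,5) at t=1.2000
    y: enter (2,4) at t=1.6974
    y: enter (2,3) at t=2.8521
    x: enter (3,3) at t=3.2000
    y: enter (3,2) at t=4.0068
    y: enter (3,1) at t=5.1615
    x: enter (4,1) at t=5.2000
    y: enter (4,0) at t=6.3162 ← occupied
  → r_3 = 6.3162
beam 4: φ=135°, α=30°
  dir = (cos 30°, sin 30°) = (0.8660, 0.5000); from cell (1,6)
  next x-line at t=0.6928, next y-line at t=1.0600; Δt_x=1.1547, Δt_y=2.0000
    x: enter (2,6) at t=0.6928
    y: enter (2,7) at t=1.0600
    x: enter (3,7) at t=1.8475
    x: enter (4,7) at t=3.0022 ← occupied
  → r_4 = 3.0022

ranges = [0.8000, 0.4619, 6.3162, 3.0022]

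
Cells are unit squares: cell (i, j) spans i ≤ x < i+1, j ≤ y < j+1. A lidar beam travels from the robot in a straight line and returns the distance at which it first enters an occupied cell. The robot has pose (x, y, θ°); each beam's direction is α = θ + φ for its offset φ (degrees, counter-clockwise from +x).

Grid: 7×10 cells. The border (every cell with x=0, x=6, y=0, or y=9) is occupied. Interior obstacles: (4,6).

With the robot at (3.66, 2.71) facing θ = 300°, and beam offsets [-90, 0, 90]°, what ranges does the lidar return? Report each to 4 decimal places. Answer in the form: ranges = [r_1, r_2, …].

beam 1: φ=-90°, α=210°
  d=(-0.8660,-0.5000)  start (3,2)  tX=0.7621 tY=1.4200  stride 1/|dx|=1.1547 1/|dy|=2.0000
    cross x-line → (2,2), t=0.7621
    cross y-line → (2,1), t=1.4200
    cross x-line → (1,1), t=1.9168
    cross x-line → (0,1), t=3.0715 (wall)
  → r_1 = 3.0715
beam 2: φ=0°, α=300°
  d=(0.5000,-0.8660)  start (3,2)  tX=0.6800 tY=0.8198  stride 1/|dx|=2.0000 1/|dy|=1.1547
    cross x-line → (4,2), t=0.6800
    cross y-line → (4,1), t=0.8198
    cross y-line → (4,0), t=1.9745 (wall)
  → r_2 = 1.9745
beam 3: φ=90°, α=30°
  d=(0.8660,0.5000)  start (3,2)  tX=0.3926 tY=0.5800  stride 1/|dx|=1.1547 1/|dy|=2.0000
    cross x-line → (4,2), t=0.3926
    cross y-line → (4,3), t=0.5800
    cross x-line → (5,3), t=1.5473
    cross y-line → (5,4), t=2.5800
    cross x-line → (6,4), t=2.7020 (wall)
  → r_3 = 2.7020

ranges = [3.0715, 1.9745, 2.7020]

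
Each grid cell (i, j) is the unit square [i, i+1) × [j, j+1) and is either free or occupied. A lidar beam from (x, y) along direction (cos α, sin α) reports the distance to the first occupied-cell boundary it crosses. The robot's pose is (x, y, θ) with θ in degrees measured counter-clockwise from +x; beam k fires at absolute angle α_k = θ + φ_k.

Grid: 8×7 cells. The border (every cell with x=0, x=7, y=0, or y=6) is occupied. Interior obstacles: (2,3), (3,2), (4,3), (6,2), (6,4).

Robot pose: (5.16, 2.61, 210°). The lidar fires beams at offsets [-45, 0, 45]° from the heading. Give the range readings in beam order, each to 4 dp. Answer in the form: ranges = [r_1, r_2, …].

ranges = [1.2009, 3.2200, 1.6668]

beam 1: φ=-45°, α=165°
  cosα=-0.9659 sinα=0.2588 | (5,2) | tMaxX 0.1656 tMaxY 1.5068 | tΔX 1.0353 tΔY 3.8637
    t=0.1656 [x] (4,2)
    t=1.2009 [x] (3,2) — stop
  → r_1 = 1.2009
beam 2: φ=0°, α=210°
  cosα=-0.8660 sinα=-0.5000 | (5,2) | tMaxX 0.1848 tMaxY 1.2200 | tΔX 1.1547 tΔY 2.0000
    t=0.1848 [x] (4,2)
    t=1.2200 [y] (4,1)
    t=1.3395 [x] (3,1)
    t=2.4942 [x] (2,1)
    t=3.2200 [y] (2,0) — stop
  → r_2 = 3.2200
beam 3: φ=45°, α=255°
  cosα=-0.2588 sinα=-0.9659 | (5,2) | tMaxX 0.6182 tMaxY 0.6315 | tΔX 3.8637 tΔY 1.0353
    t=0.6182 [x] (4,2)
    t=0.6315 [y] (4,1)
    t=1.6668 [y] (4,0) — stop
  → r_3 = 1.6668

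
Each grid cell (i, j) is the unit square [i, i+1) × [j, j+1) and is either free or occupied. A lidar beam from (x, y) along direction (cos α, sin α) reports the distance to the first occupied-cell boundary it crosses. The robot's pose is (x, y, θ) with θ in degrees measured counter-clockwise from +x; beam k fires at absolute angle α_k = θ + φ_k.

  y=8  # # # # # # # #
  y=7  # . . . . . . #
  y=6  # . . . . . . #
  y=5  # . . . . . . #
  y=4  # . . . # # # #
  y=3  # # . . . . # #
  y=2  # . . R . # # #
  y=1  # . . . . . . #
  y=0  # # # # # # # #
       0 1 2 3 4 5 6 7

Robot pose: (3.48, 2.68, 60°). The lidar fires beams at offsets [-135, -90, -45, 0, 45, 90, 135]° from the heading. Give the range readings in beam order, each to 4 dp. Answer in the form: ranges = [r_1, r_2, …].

beam 1: φ=-135°, α=285°
  d=(0.2588,-0.9659)  start (3,2)  tX=2.0091 tY=0.7040  stride 1/|dx|=3.8637 1/|dy|=1.0353
    cross y-line → (3,1), t=0.7040
    cross y-line → (3,0), t=1.7393 (wall)
  → r_1 = 1.7393
beam 2: φ=-90°, α=330°
  d=(0.8660,-0.5000)  start (3,2)  tX=0.6004 tY=1.3600  stride 1/|dx|=1.1547 1/|dy|=2.0000
    cross x-line → (4,2), t=0.6004
    cross y-line → (4,1), t=1.3600
    cross x-line → (5,1), t=1.7551
    cross x-line → (6,1), t=2.9098
    cross y-line → (6,0), t=3.3600 (wall)
  → r_2 = 3.3600
beam 3: φ=-45°, α=15°
  d=(0.9659,0.2588)  start (3,2)  tX=0.5383 tY=1.2364  stride 1/|dx|=1.0353 1/|dy|=3.8637
    cross x-line → (4,2), t=0.5383
    cross y-line → (4,3), t=1.2364
    cross x-line → (5,3), t=1.5736
    cross x-line → (6,3), t=2.6089 (wall)
  → r_3 = 2.6089
beam 4: φ=0°, α=60°
  d=(0.5000,0.8660)  start (3,2)  tX=1.0400 tY=0.3695  stride 1/|dx|=2.0000 1/|dy|=1.1547
    cross y-line → (3,3), t=0.3695
    cross x-line → (4,3), t=1.0400
    cross y-line → (4,4), t=1.5242 (wall)
  → r_4 = 1.5242
beam 5: φ=45°, α=105°
  d=(-0.2588,0.9659)  start (3,2)  tX=1.8546 tY=0.3313  stride 1/|dx|=3.8637 1/|dy|=1.0353
    cross y-line → (3,3), t=0.3313
    cross y-line → (3,4), t=1.3666
    cross x-line → (2,4), t=1.8546
    cross y-line → (2,5), t=2.4018
    cross y-line → (2,6), t=3.4371
    cross y-line → (2,7), t=4.4724
    cross y-line → (2,8), t=5.5077 (wall)
  → r_5 = 5.5077
beam 6: φ=90°, α=150°
  d=(-0.8660,0.5000)  start (3,2)  tX=0.5543 tY=0.6400  stride 1/|dx|=1.1547 1/|dy|=2.0000
    cross x-line → (2,2), t=0.5543
    cross y-line → (2,3), t=0.6400
    cross x-line → (1,3), t=1.7090 (wall)
  → r_6 = 1.7090
beam 7: φ=135°, α=195°
  d=(-0.9659,-0.2588)  start (3,2)  tX=0.4969 tY=2.6273  stride 1/|dx|=1.0353 1/|dy|=3.8637
    cross x-line → (2,2), t=0.4969
    cross x-line → (1,2), t=1.5322
    cross x-line → (0,2), t=2.5675 (wall)
  → r_7 = 2.5675

ranges = [1.7393, 3.3600, 2.6089, 1.5242, 5.5077, 1.7090, 2.5675]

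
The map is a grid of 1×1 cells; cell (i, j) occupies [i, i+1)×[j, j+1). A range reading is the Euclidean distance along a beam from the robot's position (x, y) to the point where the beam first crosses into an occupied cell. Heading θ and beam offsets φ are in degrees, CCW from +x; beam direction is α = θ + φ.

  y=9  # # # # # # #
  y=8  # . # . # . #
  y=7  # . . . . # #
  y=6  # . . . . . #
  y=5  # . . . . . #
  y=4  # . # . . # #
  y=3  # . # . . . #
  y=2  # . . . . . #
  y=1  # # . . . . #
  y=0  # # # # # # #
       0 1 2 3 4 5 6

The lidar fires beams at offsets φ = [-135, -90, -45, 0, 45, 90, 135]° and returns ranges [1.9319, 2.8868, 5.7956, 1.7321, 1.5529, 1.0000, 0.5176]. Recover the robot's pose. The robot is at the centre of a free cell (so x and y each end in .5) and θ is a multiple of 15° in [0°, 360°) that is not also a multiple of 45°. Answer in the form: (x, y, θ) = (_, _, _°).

(x, y, θ) = (3.5, 1.5, 120°)

Candidates: 33 free-cell centres × 16 headings = 528 poses. Raycast each; keep the one whose scan matches to 4 dp.
  (1.5, 6.5, 330°): beam 1 = 0.5176 ≠ 1.9319 ✗
  (5.5, 6.5, 240°): beam 1 = 0.5176 ≠ 1.9319 ✗
  (1.5, 2.5, 210°): beam 2 = 1.0000 ≠ 2.8868 ✗
  (1.5, 3.5, 165°): beam 1 = 0.5774 ≠ 1.9319 ✗
  (3.5, 5.5, 300°): beam 1 = 2.5882 ≠ 1.9319 ✗
  …
  (3.5, 1.5, 120°): r_1=1.9319, r_2=2.8868, r_3=5.7956, r_4=1.7321, r_5=1.5529, r_6=1.0000, r_7=0.5176 — all match ✓
Only this pose fits every beam.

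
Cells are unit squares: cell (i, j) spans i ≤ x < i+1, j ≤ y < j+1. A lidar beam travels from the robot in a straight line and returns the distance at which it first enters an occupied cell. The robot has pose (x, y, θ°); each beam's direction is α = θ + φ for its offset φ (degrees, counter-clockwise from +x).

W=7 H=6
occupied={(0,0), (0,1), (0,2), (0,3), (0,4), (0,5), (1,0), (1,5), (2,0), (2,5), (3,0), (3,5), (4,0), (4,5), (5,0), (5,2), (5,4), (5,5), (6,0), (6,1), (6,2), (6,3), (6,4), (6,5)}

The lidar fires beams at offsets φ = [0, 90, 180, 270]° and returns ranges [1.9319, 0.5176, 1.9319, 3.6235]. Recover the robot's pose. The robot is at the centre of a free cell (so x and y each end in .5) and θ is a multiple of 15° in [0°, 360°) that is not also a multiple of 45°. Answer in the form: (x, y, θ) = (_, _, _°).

(x, y, θ) = (3.5, 1.5, 195°)

Candidates: 18 free-cell centres × 16 headings = 288 poses. Raycast each; keep the one whose scan matches to 4 dp.
  (2.5, 2.5, 75°): beam 1 = 2.5882 ≠ 1.9319 ✗
  (1.5, 3.5, 30°): beam 1 = 3.0000 ≠ 1.9319 ✗
  (2.5, 1.5, 255°): beam 1 = 0.5176 ≠ 1.9319 ✗
  …
  (3.5, 1.5, 195°): r_1=1.9319, r_2=0.5176, r_3=1.9319, r_4=3.6235 — all match ✓
Unique over the lattice → pose = (3.5, 1.5, 195°).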